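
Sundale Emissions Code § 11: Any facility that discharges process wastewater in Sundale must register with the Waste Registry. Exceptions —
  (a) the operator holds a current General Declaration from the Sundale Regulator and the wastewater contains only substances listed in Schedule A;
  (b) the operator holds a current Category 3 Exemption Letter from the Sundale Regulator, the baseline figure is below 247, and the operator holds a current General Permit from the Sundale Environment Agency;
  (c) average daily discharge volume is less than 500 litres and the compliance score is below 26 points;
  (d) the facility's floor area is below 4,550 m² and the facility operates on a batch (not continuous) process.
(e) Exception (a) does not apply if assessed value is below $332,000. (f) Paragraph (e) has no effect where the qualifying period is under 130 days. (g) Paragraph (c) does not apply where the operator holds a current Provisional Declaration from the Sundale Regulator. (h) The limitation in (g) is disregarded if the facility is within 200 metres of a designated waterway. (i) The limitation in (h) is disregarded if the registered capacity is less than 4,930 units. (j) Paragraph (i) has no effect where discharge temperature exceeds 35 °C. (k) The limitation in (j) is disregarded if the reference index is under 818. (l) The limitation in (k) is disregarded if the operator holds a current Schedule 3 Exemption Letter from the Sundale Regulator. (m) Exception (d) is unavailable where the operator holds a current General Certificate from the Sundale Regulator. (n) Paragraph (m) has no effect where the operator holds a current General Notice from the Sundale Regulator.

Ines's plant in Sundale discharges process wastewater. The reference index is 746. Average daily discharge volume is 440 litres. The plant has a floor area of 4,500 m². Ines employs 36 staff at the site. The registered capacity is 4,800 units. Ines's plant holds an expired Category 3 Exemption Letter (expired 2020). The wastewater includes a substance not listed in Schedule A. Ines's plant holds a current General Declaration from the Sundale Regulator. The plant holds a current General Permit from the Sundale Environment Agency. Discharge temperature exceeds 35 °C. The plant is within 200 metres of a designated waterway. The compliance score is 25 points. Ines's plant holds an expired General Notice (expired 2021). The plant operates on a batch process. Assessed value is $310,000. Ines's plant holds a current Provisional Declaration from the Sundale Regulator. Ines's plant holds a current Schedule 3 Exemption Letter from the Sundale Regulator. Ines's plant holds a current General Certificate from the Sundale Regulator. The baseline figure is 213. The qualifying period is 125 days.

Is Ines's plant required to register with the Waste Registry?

Exception (a) requires that the wastewater contains only substances listed in Schedule A; but the wastewater includes a non-Schedule-A substance, so (a) is unavailable.
Exception (b) requires that the operator holds a current Category 3 Exemption Letter from the Sundale Regulator; but there is no Category 3 Exemption Letter in force, so (b) is unavailable.
Exception (c): average daily discharge volume is 440 litres, less than the 500 litres limit; the compliance score is 25 points, below the 26 points limit — every condition holds. As to paragraphs (g)–(l): (g) applies (a current Provisional Declaration is held), but yields to (h): (h) operates against (g): the plant is within 200 m of a designated waterway. (i) operates (the registered capacity is 4,800 units, less than the 4,930 units limit), but is itself disapplied by (j): (j) operates — discharge temperature exceeds 35 °C. (k) applies (the reference index is 746, under the 818 limit), but yields to (l): (l) applies — a current Schedule 3 Exemption Letter is held. Exception (c) stands.
Exception (d) is satisfied on its face — the facility's floor area is 4,500 m², below the 4,550 m² limit; the facility operates on a batch process. However, paragraphs (m)–(n) must be considered: (m) is triggered — a current General Certificate is held. (n) is not engaged (the General Notice is not current), so (m) stands. (d) is therefore removed.

No — exception (c) applies; Ines's plant is not required to register with the Waste Registry.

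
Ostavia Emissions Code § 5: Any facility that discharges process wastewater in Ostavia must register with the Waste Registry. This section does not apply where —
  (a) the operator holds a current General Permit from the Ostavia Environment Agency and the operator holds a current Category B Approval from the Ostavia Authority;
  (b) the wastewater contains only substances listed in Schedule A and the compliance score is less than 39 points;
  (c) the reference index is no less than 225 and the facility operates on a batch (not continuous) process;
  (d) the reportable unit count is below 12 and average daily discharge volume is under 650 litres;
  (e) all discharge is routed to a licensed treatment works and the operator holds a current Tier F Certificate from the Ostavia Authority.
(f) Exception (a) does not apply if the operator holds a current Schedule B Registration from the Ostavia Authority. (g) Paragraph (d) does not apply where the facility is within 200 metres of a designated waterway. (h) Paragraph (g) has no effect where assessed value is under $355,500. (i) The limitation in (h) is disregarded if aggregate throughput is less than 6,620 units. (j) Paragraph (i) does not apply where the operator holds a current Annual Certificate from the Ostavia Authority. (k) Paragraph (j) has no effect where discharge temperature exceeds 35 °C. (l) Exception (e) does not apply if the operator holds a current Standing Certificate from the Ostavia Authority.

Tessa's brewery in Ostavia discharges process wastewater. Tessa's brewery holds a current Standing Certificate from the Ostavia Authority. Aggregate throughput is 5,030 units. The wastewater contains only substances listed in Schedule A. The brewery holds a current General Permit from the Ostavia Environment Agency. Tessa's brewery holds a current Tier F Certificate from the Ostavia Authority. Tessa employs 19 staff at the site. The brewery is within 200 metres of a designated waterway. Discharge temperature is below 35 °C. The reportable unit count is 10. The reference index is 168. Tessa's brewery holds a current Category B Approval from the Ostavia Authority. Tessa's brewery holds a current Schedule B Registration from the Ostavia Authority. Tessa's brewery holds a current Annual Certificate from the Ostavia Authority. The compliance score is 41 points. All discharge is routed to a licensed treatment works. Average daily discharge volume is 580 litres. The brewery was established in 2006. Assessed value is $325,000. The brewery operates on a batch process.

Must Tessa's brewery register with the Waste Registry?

Exception (a): a current General Permit is held; a current Category B Approval is held — every condition holds. Turning to paragraph (f): (f) operates against (a): a current Schedule B Registration is held. So (a) is unavailable.
Exception (b) does not apply: the compliance score is 41 points, not less than 39 points.
Exception (c) requires that the reference index is no less than 225; but the reference index is 168, short of 225, so (c) is unavailable.
All of (d)'s requirements are met (the reportable unit count is 10, below the 12 limit; average daily discharge volume is 580 litres, under the 650 litres limit). Considering the limiting provisions: (g) is engaged (the brewery is within 200 m of a designated waterway), but is set aside by (h): (h) operates — assessed value is $325,000, under the $355,500 limit. (i) would limit (h) — aggregate throughput is 5,030 units, less than the 6,620 units limit — but (j) sets (i) aside: (j) operates against (i): a current Annual Certificate is held. (k), which would lift (j), is inapplicable — discharge temperature is below 35 °C. So (d) applies.
All of (e)'s requirements are met (discharge is routed to a licensed treatment works; a current Tier F Certificate is held). However, paragraph (l) must be considered: (l) operates against (e): a current Standing Certificate is held. Exception (e) does not apply.

No — exception (d) applies; Tessa's brewery is not required to register with the Waste Registry.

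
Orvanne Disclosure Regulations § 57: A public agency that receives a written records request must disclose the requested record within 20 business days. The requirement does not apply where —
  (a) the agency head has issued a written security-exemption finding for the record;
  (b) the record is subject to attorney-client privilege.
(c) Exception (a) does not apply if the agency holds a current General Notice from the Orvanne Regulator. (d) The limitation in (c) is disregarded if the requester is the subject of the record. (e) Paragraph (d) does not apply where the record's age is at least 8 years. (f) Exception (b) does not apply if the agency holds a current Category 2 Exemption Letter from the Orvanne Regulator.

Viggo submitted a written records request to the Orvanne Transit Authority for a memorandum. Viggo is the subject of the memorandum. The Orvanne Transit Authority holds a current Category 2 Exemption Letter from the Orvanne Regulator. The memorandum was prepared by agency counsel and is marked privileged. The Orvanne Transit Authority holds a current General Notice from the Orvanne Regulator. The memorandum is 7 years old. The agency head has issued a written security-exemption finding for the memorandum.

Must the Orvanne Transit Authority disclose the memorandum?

Exception (a)'s conditions are all satisfied: a written security-exemption finding has been issued. As to paragraphs (c)–(e): (c) applies (a current General Notice is held), but yields to (d): (d) operates against (c): Viggo is the subject of the memorandum. (e), which would lift (d), is not triggered — the record's age is 7 years, short of 8 years. Exception (a) stands.
All of (b)'s requirements are met (the memorandum is privileged). Turning to paragraph (f): (f) operates against (b): a current Category 2 Exemption Letter is held. (b) is therefore removed.

No — exception (a) applies; the Orvanne Transit Authority is not required to disclose the memorandum.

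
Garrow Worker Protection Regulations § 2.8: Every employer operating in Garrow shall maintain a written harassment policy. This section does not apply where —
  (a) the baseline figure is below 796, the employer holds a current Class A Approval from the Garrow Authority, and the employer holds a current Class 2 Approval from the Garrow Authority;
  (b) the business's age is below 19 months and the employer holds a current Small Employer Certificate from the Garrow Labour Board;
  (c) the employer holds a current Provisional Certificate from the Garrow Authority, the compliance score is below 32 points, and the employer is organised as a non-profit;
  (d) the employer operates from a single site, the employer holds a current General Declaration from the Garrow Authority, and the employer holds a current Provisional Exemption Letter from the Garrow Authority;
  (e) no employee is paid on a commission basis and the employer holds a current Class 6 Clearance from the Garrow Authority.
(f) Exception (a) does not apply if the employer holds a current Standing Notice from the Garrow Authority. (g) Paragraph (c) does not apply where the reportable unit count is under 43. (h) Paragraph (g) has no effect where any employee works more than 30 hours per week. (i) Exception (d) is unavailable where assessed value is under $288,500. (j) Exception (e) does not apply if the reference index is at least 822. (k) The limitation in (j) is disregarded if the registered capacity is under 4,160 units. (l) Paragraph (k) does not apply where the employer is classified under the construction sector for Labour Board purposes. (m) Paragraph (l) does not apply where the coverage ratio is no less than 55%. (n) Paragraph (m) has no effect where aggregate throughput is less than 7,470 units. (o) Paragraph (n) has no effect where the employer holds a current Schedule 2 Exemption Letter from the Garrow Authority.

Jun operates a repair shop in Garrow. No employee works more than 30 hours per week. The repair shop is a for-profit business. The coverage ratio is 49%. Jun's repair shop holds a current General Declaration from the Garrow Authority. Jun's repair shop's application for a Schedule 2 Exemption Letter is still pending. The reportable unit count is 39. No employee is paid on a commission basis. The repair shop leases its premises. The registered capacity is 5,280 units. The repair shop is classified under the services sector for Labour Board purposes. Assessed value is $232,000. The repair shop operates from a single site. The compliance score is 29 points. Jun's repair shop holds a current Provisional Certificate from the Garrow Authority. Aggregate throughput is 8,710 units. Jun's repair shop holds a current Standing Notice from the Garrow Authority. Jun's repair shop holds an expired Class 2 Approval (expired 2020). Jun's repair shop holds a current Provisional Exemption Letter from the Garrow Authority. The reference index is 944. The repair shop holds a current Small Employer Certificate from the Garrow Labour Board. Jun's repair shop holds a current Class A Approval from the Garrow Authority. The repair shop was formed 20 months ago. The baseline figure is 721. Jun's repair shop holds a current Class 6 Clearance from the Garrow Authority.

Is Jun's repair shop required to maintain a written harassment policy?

Exception (a) does not apply: there is no Class 2 Approval in force.
Exception (b) fails — the business's age is 20 months, not below 19 months.
Exception (c) requires that the employer is organised as a non-profit; but the employer is for-profit, so (c) is unavailable.
Exception (d)'s conditions are all satisfied: the employer operates from a single site; a current General Declaration is held; a current Provisional Exemption Letter is held. Turning to paragraph (i): (i) operates against (d): assessed value is $232,000, under the $288,500 limit. (d) is therefore removed.
Exception (e)'s conditions are all satisfied: no employee is paid on commission; a current Class 6 Clearance is held. But applying paragraphs (j)–(o): (j) operates against (e): the reference index is 944, meeting the 822 threshold. (k) is inapplicable (the registered capacity is 5,280 units, not under 4,160 units), so (j) stands. (e) is therefore removed.
No exception is made out. Jun's repair shop falls within the general rule.

Yes — Jun's repair shop must maintain a written harassment policy.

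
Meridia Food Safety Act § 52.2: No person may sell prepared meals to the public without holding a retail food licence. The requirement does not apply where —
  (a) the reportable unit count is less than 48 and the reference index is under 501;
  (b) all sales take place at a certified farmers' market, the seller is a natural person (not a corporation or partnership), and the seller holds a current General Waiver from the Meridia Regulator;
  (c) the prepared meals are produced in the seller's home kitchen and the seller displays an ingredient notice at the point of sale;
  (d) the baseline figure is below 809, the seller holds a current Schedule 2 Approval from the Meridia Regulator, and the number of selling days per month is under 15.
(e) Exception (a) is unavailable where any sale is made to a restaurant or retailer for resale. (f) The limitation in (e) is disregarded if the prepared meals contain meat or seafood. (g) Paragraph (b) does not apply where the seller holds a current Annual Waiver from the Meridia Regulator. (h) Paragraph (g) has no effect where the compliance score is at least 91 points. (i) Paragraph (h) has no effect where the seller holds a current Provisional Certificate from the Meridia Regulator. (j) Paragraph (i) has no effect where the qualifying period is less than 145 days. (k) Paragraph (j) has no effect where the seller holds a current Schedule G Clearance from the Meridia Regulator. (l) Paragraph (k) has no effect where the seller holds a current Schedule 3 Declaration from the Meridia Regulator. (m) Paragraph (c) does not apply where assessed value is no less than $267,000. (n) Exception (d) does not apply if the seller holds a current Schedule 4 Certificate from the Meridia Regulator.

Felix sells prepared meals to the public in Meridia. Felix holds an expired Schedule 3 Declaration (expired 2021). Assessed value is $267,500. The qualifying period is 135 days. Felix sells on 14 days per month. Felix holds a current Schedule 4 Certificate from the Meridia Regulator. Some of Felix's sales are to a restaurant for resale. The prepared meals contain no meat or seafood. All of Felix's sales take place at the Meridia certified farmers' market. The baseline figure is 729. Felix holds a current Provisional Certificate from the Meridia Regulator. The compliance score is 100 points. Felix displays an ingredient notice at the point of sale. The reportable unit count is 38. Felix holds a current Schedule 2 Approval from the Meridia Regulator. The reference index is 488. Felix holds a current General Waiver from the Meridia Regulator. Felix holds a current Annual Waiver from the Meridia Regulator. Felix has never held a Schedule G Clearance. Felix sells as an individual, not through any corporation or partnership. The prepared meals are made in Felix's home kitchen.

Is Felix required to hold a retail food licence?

No — exception (b) applies; Felix is not required to hold a retail food licence.

Exception (a)'s conditions are all satisfied: the reportable unit count is 38, less than the 48 limit; the reference index is 488, under the 501 limit. However, paragraphs (e)–(f) must be considered: (e) operates — some sales are to a restaurant for resale. (f) is not triggered (the prepared meals contain no meat or seafood), so (e) stands. Exception (a) does not apply.
Exception (b): all sales are at a certified farmers' market; the seller is a natural person; a current General Waiver is held — every condition holds. As to paragraphs (g)–(l): (g) would limit (b) — a current Annual Waiver is held — but (h) sets (g) aside: (h) operates — the compliance score is 100 points, meeting the 91 points threshold. (i) applies (a current Provisional Certificate is held), but is set aside by (j): (j) applies — the qualifying period is 135 days, less than the 145 days limit. (k) is not engaged (no current Schedule G Clearance is held), so (j) stands. So (b) applies.
All of (c)'s requirements are met (the prepared meals are home-kitchen produced; an ingredient notice is displayed). But applying paragraph (m): (m) operates against (c): assessed value is $267,500, meeting the $267,000 threshold. So (c) is unavailable.
All of (d)'s requirements are met (the baseline figure is 729, below the 809 limit; a current Schedule 2 Approval is held; the number of selling days per month is 14, under the 15 limit). But: (n) operates against (d): a current Schedule 4 Certificate is held. Exception (d) does not apply.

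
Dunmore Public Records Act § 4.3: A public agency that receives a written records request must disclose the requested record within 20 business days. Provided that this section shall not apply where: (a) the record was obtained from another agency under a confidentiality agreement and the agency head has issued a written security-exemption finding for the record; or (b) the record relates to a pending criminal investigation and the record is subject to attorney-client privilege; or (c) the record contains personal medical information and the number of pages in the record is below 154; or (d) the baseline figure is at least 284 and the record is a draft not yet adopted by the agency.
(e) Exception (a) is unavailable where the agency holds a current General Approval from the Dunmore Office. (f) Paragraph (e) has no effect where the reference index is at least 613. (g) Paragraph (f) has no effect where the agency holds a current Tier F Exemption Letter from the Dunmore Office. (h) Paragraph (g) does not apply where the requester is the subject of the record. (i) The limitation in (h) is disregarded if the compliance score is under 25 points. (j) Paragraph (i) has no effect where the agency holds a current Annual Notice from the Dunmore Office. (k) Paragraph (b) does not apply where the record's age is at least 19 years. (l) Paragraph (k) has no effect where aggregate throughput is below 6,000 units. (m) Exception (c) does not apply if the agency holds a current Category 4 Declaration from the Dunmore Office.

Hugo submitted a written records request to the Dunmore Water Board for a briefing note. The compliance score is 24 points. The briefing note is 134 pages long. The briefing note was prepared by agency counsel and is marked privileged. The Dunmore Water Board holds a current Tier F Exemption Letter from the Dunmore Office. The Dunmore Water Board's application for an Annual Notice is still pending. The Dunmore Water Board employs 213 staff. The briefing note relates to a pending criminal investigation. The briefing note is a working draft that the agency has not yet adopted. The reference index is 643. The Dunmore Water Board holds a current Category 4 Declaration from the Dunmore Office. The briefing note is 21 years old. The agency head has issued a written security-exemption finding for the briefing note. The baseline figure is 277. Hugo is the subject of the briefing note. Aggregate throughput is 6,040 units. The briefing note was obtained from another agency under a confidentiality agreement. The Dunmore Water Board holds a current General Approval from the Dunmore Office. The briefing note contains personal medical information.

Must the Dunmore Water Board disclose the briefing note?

All of (a)'s requirements are met (the briefing note was obtained under a confidentiality agreement; a written security-exemption finding has been issued). But applying paragraphs (e)–(j): (e) applies — a current General Approval is held. (f) operates (the reference index is 643, meeting the 613 threshold), but is itself disapplied by (g): (g) is engaged — a current Tier F Exemption Letter is held. (h) would limit (g) — Hugo is the subject of the briefing note — but (i) sets (h) aside: (i) operates — the compliance score is 24 points, under the 25 points limit. (j), which would lift (i), does not operate here — there is no Annual Notice in force. (a) is therefore removed.
All of (b)'s requirements are met (the briefing note relates to a pending investigation; the briefing note is privileged). But: (k) operates against (b): the record's age is 21 years, meeting the 19 years threshold. (l), which would lift (k), does not operate here — aggregate throughput is 6,040 units, not below 6,000 units. Exception (b) does not apply.
Exception (c)'s conditions are all satisfied: the briefing note contains personal medical information; the number of pages in the record is 134, below the 154 limit. But: (m) operates — a current Category 4 Declaration is held. So (c) is unavailable.
Exception (d) fails — the baseline figure is 277, short of 284.
No exception applies. The general rule governs.

Yes — the Dunmore Water Board must disclose the briefing note.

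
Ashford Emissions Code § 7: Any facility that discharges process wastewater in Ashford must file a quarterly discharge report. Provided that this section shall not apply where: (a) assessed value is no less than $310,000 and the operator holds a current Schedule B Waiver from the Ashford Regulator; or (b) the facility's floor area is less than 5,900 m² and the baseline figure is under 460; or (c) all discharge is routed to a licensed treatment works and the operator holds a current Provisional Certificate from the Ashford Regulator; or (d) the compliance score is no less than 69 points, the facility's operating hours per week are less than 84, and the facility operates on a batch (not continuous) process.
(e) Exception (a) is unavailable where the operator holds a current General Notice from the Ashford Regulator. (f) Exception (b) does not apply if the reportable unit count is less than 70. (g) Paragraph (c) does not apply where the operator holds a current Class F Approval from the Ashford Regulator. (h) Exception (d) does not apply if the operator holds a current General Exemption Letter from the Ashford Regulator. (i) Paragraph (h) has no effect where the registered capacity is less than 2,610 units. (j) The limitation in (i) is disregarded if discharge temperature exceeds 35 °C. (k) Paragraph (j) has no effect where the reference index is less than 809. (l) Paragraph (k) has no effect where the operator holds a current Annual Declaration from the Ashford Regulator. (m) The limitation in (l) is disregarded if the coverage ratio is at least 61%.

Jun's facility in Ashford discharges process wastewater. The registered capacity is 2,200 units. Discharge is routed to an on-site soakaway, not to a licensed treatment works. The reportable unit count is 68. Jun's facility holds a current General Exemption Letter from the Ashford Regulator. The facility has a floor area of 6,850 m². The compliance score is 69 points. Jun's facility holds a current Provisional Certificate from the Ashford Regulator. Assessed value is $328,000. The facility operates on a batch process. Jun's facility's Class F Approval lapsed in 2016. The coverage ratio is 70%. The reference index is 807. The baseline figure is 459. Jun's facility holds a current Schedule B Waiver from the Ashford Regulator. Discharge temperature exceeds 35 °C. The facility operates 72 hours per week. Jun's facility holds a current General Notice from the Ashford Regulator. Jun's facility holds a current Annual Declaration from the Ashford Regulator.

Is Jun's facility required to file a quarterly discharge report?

No — exception (d) applies; Jun's facility is not required to file a quarterly discharge report.

Exception (a)'s conditions are all satisfied: assessed value is $328,000, meeting the $310,000 threshold; a current Schedule B Waiver is held. But applying paragraph (e): (e) operates against (a): a current General Notice is held. So (a) is unavailable.
Exception (b) does not apply: the facility's floor area is 6,850 m², not less than 5,900 m².
Exception (c) requires that all discharge is routed to a licensed treatment works; but discharge is not routed to a licensed treatment works, so (c) is unavailable.
Exception (d) is satisfied on its face — the compliance score is 69 points, meeting the 69 points threshold; the facility's operating hours per week are 72, less than the 84 limit; the facility operates on a batch process. Under paragraphs (h)–(m): (h) would limit (d) — a current General Exemption Letter is held — but (i) sets (h) aside: (i) operates against (h): the registered capacity is 2,200 units, less than the 2,610 units limit. (j) would limit (i) — discharge temperature exceeds 35 °C — but (k) sets (j) aside: (k) operates against (j): the reference index is 807, less than the 809 limit. (l) operates (a current Annual Declaration is held), but yields to (m): (m) operates against (l): the coverage ratio is 70%, meeting the 61% threshold. Exception (d) stands.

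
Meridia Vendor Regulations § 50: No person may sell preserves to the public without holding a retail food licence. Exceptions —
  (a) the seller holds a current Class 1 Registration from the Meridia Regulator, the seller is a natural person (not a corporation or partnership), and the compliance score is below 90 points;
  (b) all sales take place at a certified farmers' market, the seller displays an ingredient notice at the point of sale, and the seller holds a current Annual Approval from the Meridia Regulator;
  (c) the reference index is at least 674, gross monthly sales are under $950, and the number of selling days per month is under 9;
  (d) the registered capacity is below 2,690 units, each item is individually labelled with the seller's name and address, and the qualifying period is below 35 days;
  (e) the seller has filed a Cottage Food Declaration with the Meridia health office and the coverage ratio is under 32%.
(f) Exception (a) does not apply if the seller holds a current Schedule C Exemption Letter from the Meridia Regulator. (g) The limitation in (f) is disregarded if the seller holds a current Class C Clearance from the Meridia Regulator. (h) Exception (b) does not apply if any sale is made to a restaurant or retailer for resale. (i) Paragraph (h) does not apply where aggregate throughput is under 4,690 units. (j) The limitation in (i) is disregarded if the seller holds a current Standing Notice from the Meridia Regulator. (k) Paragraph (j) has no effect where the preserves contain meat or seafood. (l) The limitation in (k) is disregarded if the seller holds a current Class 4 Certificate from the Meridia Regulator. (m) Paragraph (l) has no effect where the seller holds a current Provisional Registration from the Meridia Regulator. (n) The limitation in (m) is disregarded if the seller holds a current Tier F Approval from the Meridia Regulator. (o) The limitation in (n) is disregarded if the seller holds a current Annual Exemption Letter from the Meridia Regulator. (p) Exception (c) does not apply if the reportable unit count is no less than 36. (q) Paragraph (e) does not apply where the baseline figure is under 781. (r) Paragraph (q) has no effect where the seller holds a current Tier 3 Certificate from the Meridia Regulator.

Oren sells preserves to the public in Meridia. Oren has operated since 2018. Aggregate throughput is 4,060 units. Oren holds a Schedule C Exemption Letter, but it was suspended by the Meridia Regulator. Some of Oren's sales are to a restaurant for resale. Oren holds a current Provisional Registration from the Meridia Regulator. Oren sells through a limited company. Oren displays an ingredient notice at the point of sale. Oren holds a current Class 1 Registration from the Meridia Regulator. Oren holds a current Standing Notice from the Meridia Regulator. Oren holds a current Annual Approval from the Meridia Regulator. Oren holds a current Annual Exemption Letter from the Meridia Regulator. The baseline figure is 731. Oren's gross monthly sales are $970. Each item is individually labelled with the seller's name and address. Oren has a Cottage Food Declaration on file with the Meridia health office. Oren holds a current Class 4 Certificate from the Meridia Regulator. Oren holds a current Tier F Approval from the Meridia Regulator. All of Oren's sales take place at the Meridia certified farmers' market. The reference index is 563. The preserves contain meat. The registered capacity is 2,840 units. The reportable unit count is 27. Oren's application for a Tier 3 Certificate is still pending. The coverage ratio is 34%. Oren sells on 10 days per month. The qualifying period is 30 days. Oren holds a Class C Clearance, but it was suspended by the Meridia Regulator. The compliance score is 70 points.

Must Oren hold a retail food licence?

Exception (a) does not apply: the seller operates through a limited company.
Exception (b) is satisfied on its face — all sales are at a certified farmers' market; an ingredient notice is displayed; a current Annual Approval is held. Applying paragraphs (h)–(o): (h) applies (some sales are to a restaurant for resale), but is itself disapplied by (i): (i) is triggered — aggregate throughput is 4,060 units, under the 4,690 units limit. (j) is engaged (a current Standing Notice is held), but is itself disapplied by (k): (k) operates — the preserves contain meat. (l) would limit (k) — a current Class 4 Certificate is held — but (m) sets (l) aside: (m) is triggered — a current Provisional Registration is held. (n) would limit (m) — a current Tier F Approval is held — but (o) sets (n) aside: (o) operates against (n): a current Annual Exemption Letter is held. (b) remains available.
Exception (c) fails — the reference index is 563, short of 674.
Exception (d) does not apply: the registered capacity is 2,840 units, not below 2,690 units.
Exception (e) requires that the coverage ratio is under 32%; but the coverage ratio is 34%, not under 32%, so (e) is unavailable.

No — exception (b) applies; Oren is not required to hold a retail food licence.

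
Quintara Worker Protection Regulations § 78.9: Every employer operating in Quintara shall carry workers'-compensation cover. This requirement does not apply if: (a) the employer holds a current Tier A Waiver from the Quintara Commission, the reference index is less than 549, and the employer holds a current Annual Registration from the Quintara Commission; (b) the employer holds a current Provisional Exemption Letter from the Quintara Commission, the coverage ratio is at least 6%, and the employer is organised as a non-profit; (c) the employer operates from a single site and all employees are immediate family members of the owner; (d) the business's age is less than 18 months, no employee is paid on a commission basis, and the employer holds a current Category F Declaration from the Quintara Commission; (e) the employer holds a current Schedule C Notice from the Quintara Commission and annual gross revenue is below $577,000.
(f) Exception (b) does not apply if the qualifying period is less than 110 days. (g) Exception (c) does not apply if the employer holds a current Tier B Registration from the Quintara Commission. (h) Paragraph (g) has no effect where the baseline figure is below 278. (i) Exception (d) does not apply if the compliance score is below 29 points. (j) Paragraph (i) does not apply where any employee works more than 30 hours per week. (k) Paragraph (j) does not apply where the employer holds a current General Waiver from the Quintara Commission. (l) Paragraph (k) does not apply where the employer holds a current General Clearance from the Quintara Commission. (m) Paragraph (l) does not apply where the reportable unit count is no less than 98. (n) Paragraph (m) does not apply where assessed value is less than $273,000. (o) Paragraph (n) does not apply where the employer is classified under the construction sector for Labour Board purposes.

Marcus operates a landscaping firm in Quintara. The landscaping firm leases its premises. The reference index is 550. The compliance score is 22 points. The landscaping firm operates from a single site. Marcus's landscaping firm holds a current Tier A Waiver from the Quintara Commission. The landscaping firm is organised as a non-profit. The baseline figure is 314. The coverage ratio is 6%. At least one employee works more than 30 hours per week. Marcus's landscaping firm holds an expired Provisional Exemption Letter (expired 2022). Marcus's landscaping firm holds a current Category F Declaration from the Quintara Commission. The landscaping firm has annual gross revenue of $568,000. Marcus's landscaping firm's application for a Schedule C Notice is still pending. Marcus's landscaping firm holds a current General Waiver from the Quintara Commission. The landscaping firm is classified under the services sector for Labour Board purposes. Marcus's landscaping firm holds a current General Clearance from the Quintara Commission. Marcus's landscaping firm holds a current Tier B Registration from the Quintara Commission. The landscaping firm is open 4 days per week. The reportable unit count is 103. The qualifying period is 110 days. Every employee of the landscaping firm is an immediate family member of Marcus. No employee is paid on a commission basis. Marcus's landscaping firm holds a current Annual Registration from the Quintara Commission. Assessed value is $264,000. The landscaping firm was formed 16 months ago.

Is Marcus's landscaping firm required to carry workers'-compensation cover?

No — exception (d) applies; Marcus's landscaping firm is not required to carry workers'-compensation cover.

Exception (a) fails — the reference index is 550, not less than 549.
Exception (b) fails — the Provisional Exemption Letter is not current.
Exception (c): the employer operates from a single site; every employee is an immediate family member — every condition holds. Turning to paragraphs (g)–(h): (g) operates against (c): a current Tier B Registration is held. (h) is inapplicable (the baseline figure is 314, not below 278), so (g) stands. (c) is therefore removed.
Exception (d) is satisfied on its face — the business's age is 16 months, less than the 18 months limit; no employee is paid on commission; a current Category F Declaration is held. Applying paragraphs (i)–(o): (i) operates (the compliance score is 22 points, below the 29 points limit), but is overridden by (j): (j) applies — at least one employee exceeds 30 hours/week. (k) would limit (j) — a current General Waiver is held — but (l) sets (k) aside: (l) operates — a current General Clearance is held. (m) operates (the reportable unit count is 103, meeting the 98 threshold), but is set aside by (n): (n) is triggered — assessed value is $264,000, less than the $273,000 limit. (o) is not triggered (the landscaping firm is classified under the services sector), so (n) stands. Exception (d) stands.
Exception (e) fails — the Schedule C Notice is not current.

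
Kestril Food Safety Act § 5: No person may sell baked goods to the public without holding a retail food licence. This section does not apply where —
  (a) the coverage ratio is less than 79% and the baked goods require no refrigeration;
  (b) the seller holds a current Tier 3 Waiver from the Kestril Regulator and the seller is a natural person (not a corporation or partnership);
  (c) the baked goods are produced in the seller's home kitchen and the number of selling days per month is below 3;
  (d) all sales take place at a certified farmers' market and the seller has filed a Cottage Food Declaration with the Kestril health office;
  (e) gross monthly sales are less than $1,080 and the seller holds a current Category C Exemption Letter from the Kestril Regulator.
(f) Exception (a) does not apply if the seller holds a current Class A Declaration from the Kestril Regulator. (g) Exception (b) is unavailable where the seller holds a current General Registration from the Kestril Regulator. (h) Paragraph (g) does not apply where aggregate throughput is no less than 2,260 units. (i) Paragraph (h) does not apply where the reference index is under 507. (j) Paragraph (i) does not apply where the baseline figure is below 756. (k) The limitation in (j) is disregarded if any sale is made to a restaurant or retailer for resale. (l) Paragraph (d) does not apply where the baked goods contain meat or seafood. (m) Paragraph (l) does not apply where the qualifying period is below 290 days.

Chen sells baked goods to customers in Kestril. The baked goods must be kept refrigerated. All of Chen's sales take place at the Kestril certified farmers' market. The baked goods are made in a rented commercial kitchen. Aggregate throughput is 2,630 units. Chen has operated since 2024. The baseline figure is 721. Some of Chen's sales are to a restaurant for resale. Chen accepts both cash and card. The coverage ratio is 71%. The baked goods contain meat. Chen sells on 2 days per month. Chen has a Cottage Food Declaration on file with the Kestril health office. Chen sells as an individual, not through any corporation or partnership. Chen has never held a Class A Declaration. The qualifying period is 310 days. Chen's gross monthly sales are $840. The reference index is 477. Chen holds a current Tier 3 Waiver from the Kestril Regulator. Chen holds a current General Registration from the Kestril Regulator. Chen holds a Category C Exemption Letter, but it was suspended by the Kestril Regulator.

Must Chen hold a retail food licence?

Exception (a) does not apply: the baked goods require refrigeration.
Exception (b)'s conditions are all satisfied: a current Tier 3 Waiver is held; the seller is a natural person. But: (g) operates — a current General Registration is held. (h) is triggered (aggregate throughput is 2,630 units, meeting the 2,260 units threshold), but is displaced by (i): (i) is triggered — the reference index is 477, under the 507 limit. (j) applies (the baseline figure is 721, below the 756 limit), but yields to (k): (k) operates — some sales are to a restaurant for resale. So (b) is unavailable.
Exception (c) fails — the baked goods are made in a commercial kitchen, not a home kitchen.
All of (d)'s requirements are met (all sales are at a certified farmers' market; a Cottage Food Declaration is on file). But applying paragraphs (l)–(m): (l) is engaged — the baked goods contain meat. (m), which would lift (l), does not operate here — the qualifying period is 310 days, not below 290 days. So (d) is unavailable.
Exception (e) does not apply: no current Category C Exemption Letter is held.
No exception applies. The general rule governs.

Yes — Chen must hold a retail food licence.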